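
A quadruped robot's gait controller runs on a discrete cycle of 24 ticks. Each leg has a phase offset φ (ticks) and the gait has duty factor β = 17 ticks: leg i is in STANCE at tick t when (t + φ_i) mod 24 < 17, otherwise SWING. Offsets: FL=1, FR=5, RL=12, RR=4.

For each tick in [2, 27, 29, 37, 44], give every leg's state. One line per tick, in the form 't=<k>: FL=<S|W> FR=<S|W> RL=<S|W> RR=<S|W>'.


t=2: FL=S FR=S RL=S RR=S
t=27: FL=S FR=S RL=S RR=S
t=29: FL=S FR=S RL=W RR=S
t=37: FL=S FR=W RL=S RR=W
t=44: FL=W FR=S RL=S RR=S

t=2: phase=(3,7,14,6) vs β=17 → FL=S FR=S RL=S RR=S
t=27: phase=(4,8,15,7) vs β=17 → FL=S FR=S RL=S RR=S
t=29: phase=(6,10,17,9) vs β=17 → FL=S FR=S RL=W RR=S
t=37: phase=(14,18,1,17) vs β=17 → FL=S FR=W RL=S RR=W
t=44: phase=(21,1,8,0) vs β=17 → FL=W FR=S RL=S RR=S


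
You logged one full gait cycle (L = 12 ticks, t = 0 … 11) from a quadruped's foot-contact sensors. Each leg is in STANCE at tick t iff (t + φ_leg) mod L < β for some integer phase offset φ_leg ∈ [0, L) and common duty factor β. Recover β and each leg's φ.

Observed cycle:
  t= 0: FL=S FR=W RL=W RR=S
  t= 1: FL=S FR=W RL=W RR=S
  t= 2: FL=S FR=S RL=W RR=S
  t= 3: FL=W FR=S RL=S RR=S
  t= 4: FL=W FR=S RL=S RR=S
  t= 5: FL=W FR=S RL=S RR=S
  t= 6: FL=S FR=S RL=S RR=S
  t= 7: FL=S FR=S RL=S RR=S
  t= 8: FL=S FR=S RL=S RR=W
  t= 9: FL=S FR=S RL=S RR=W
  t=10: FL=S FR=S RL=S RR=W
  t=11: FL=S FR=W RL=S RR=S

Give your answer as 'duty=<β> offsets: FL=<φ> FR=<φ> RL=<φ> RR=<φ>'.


duty=9 offsets: FL=6 FR=10 RL=9 RR=1

duty β = stance ticks per leg = 9
FL: stance ticks = 9; W→S at t=6 → φ=6
FR: stance ticks = 9; W→S at t=2 → φ=10
RL: stance ticks = 9; W→S at t=3 → φ=9
RR: stance ticks = 9; W→S at t=11 → φ=1


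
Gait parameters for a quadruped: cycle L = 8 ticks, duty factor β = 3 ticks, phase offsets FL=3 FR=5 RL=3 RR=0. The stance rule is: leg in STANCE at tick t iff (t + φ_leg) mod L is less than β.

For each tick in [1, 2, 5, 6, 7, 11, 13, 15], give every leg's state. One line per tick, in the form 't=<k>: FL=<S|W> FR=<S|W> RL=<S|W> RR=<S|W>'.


t=1: FL=W FR=W RL=W RR=S
t=2: FL=W FR=W RL=W RR=S
t=5: FL=S FR=S RL=S RR=W
t=6: FL=S FR=W RL=S RR=W
t=7: FL=S FR=W RL=S RR=W
t=11: FL=W FR=S RL=W RR=W
t=13: FL=S FR=S RL=S RR=W
t=15: FL=S FR=W RL=S RR=W

t=1: phase=(4,6,4,1) vs β=3 → FL=W FR=W RL=W RR=S
t=2: phase=(5,7,5,2) vs β=3 → FL=W FR=W RL=W RR=S
t=5: phase=(0,2,0,5) vs β=3 → FL=S FR=S RL=S RR=W
t=6: phase=(1,3,1,6) vs β=3 → FL=S FR=W RL=S RR=W
t=7: phase=(2,4,2,7) vs β=3 → FL=S FR=W RL=S RR=W
t=11: phase=(6,0,6,3) vs β=3 → FL=W FR=S RL=W RR=W
t=13: phase=(0,2,0,5) vs β=3 → FL=S FR=S RL=S RR=W
t=15: phase=(2,4,2,7) vs β=3 → FL=S FR=W RL=S RR=W


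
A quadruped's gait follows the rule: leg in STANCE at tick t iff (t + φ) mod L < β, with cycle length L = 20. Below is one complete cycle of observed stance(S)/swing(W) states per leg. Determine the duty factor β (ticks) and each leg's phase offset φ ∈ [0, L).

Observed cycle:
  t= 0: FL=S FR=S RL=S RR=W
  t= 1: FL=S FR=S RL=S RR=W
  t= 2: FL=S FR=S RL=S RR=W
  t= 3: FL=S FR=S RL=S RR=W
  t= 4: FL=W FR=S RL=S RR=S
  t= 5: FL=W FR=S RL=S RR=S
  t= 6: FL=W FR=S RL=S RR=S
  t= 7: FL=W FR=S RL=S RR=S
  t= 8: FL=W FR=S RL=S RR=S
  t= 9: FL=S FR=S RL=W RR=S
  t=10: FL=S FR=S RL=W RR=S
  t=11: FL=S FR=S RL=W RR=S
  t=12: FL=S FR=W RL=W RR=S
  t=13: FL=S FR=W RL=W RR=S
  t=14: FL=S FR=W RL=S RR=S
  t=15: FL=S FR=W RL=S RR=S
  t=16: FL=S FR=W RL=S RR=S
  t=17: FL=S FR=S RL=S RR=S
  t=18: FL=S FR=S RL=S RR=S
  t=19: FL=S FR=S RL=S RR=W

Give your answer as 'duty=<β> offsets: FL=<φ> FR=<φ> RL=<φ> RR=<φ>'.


duty=15 offsets: FL=11 FR=3 RL=6 RR=16

duty β = stance ticks per leg = 15
FL: stance ticks = 15; W→S at t=9 → φ=11
FR: stance ticks = 15; W→S at t=17 → φ=3
RL: stance ticks = 15; W→S at t=14 → φ=6
RR: stance ticks = 15; W→S at t=4 → φ=16


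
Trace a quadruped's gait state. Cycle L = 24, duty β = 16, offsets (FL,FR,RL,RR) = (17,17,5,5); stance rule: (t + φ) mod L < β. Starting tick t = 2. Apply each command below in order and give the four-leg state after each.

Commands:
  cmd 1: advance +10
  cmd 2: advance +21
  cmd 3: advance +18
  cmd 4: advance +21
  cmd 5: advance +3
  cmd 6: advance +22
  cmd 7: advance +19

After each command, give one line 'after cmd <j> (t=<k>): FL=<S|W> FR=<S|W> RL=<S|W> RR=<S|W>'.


after cmd 1 (t=12): FL=S FR=S RL=W RR=W
after cmd 2 (t=33): FL=S FR=S RL=S RR=S
after cmd 3 (t=51): FL=W FR=W RL=S RR=S
after cmd 4 (t=72): FL=W FR=W RL=S RR=S
after cmd 5 (t=75): FL=W FR=W RL=S RR=S
after cmd 6 (t=97): FL=W FR=W RL=S RR=S
after cmd 7 (t=116): FL=S FR=S RL=S RR=S

start t=2: FL=W FR=W RL=S RR=S
cmd 1: advance +10 → t=12, phase=(5,5,17,17) → FL=S FR=S RL=W RR=W
cmd 2: advance +21 → t=33, phase=(2,2,14,14) → FL=S FR=S RL=S RR=S
cmd 3: advance +18 → t=51, phase=(20,20,8,8) → FL=W FR=W RL=S RR=S
cmd 4: advance +21 → t=72, phase=(17,17,5,5) → FL=W FR=W RL=S RR=S
cmd 5: advance +3 → t=75, phase=(20,20,8,8) → FL=W FR=W RL=S RR=S
cmd 6: advance +22 → t=97, phase=(18,18,6,6) → FL=W FR=W RL=S RR=S
cmd 7: advance +19 → t=116, phase=(13,13,1,1) → FL=S FR=S RL=S RR=S


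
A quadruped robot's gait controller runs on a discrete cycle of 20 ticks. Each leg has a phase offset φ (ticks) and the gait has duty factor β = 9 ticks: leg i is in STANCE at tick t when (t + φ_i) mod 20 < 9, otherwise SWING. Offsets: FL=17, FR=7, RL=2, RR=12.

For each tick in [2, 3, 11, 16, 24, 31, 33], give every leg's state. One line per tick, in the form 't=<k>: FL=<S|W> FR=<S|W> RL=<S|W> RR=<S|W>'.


t=2: FL=W FR=W RL=S RR=W
t=3: FL=S FR=W RL=S RR=W
t=11: FL=S FR=W RL=W RR=S
t=16: FL=W FR=S RL=W RR=S
t=24: FL=S FR=W RL=S RR=W
t=31: FL=S FR=W RL=W RR=S
t=33: FL=W FR=S RL=W RR=S

t=2: phase=(19,9,4,14) vs β=9 → FL=W FR=W RL=S RR=W
t=3: phase=(0,10,5,15) vs β=9 → FL=S FR=W RL=S RR=W
t=11: phase=(8,18,13,3) vs β=9 → FL=S FR=W RL=W RR=S
t=16: phase=(13,3,18,8) vs β=9 → FL=W FR=S RL=W RR=S
t=24: phase=(1,11,6,16) vs β=9 → FL=S FR=W RL=S RR=W
t=31: phase=(8,18,13,3) vs β=9 → FL=S FR=W RL=W RR=S
t=33: phase=(10,0,15,5) vs β=9 → FL=W FR=S RL=W RR=S


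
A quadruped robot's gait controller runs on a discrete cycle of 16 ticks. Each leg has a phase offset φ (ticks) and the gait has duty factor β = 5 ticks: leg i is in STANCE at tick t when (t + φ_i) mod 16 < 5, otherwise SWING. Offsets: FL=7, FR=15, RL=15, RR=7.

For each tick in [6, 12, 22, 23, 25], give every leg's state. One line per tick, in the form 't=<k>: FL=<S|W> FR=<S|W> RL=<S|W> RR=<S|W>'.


t=6: FL=W FR=W RL=W RR=W
t=12: FL=S FR=W RL=W RR=S
t=22: FL=W FR=W RL=W RR=W
t=23: FL=W FR=W RL=W RR=W
t=25: FL=S FR=W RL=W RR=S

t=6: phase=(13,5,5,13) vs β=5 → FL=W FR=W RL=W RR=W
t=12: phase=(3,11,11,3) vs β=5 → FL=S FR=W RL=W RR=S
t=22: phase=(13,5,5,13) vs β=5 → FL=W FR=W RL=W RR=W
t=23: phase=(14,6,6,14) vs β=5 → FL=W FR=W RL=W RR=W
t=25: phase=(0,8,8,0) vs β=5 → FL=S FR=W RL=W RR=S


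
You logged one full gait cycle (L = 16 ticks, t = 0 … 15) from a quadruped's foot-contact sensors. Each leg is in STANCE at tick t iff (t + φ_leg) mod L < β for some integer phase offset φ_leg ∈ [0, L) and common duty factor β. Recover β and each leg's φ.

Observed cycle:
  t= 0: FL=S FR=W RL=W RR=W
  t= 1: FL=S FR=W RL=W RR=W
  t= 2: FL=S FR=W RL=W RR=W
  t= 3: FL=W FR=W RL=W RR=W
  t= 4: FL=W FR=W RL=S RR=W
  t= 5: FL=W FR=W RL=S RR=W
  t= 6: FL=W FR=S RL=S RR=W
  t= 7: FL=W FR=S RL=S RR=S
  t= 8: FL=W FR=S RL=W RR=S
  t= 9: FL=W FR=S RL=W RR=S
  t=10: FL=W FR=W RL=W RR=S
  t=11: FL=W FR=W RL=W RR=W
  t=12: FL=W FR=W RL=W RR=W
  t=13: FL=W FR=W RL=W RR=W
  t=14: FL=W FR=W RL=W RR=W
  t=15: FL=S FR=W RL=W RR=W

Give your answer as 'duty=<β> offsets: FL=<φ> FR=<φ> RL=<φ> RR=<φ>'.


duty=4 offsets: FL=1 FR=10 RL=12 RR=9

duty β = stance ticks per leg = 4
FL: stance ticks = 4; W→S at t=15 → φ=1
FR: stance ticks = 4; W→S at t=6 → φ=10
RL: stance ticks = 4; W→S at t=4 → φ=12
RR: stance ticks = 4; W→S at t=7 → φ=9


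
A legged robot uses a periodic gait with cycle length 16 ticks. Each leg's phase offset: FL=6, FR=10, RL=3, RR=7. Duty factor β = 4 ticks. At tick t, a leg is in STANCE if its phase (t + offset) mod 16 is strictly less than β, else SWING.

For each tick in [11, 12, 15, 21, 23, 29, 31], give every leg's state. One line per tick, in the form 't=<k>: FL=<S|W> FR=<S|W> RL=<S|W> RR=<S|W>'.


t=11: FL=S FR=W RL=W RR=S
t=12: FL=S FR=W RL=W RR=S
t=15: FL=W FR=W RL=S RR=W
t=21: FL=W FR=W RL=W RR=W
t=23: FL=W FR=S RL=W RR=W
t=29: FL=S FR=W RL=S RR=W
t=31: FL=W FR=W RL=S RR=W

t=11: phase=(1,5,14,2) vs β=4 → FL=S FR=W RL=W RR=S
t=12: phase=(2,6,15,3) vs β=4 → FL=S FR=W RL=W RR=S
t=15: phase=(5,9,2,6) vs β=4 → FL=W FR=W RL=S RR=W
t=21: phase=(11,15,8,12) vs β=4 → FL=W FR=W RL=W RR=W
t=23: phase=(13,1,10,14) vs β=4 → FL=W FR=S RL=W RR=W
t=29: phase=(3,7,0,4) vs β=4 → FL=S FR=W RL=S RR=W
t=31: phase=(5,9,2,6) vs β=4 → FL=W FR=W RL=S RR=W


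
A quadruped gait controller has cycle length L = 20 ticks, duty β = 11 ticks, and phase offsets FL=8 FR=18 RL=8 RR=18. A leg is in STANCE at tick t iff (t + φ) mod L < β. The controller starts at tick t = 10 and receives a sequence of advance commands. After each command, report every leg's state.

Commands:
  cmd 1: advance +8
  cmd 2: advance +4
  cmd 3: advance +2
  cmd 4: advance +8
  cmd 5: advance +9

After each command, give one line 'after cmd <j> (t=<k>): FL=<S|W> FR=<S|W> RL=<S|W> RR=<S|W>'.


start t=10: FL=W FR=S RL=W RR=S
cmd 1: advance +8 → t=18, phase=(6,16,6,16) → FL=S FR=W RL=S RR=W
cmd 2: advance +4 → t=22, phase=(10,0,10,0) → FL=S FR=S RL=S RR=S
cmd 3: advance +2 → t=24, phase=(12,2,12,2) → FL=W FR=S RL=W RR=S
cmd 4: advance +8 → t=32, phase=(0,10,0,10) → FL=S FR=S RL=S RR=S
cmd 5: advance +9 → t=41, phase=(9,19,9,19) → FL=S FR=W RL=S RR=W

after cmd 1 (t=18): FL=S FR=W RL=S RR=W
after cmd 2 (t=22): FL=S FR=S RL=S RR=S
after cmd 3 (t=24): FL=W FR=S RL=W RR=S
after cmd 4 (t=32): FL=S FR=S RL=S RR=S
after cmd 5 (t=41): FL=S FR=W RL=S RR=W


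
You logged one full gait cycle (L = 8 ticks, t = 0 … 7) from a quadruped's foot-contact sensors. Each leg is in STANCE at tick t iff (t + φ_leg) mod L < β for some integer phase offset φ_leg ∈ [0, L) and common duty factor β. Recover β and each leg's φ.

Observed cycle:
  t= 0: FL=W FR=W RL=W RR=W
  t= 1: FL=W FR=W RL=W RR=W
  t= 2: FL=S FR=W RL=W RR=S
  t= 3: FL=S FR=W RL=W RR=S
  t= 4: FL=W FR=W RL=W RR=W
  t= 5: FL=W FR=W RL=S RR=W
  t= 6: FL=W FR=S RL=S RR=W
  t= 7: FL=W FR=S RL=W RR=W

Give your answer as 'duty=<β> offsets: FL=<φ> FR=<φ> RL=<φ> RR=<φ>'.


duty β = stance ticks per leg = 2
FL: stance ticks = 2; W→S at t=2 → φ=6
FR: stance ticks = 2; W→S at t=6 → φ=2
RL: stance ticks = 2; W→S at t=5 → φ=3
RR: stance ticks = 2; W→S at t=2 → φ=6

duty=2 offsets: FL=6 FR=2 RL=3 RR=6


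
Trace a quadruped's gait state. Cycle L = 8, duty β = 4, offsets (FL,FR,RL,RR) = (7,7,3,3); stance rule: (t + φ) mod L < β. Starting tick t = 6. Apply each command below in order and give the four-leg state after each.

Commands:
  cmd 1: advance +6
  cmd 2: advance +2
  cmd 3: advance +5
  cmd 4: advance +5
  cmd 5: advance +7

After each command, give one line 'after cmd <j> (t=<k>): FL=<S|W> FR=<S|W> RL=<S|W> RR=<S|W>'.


start t=6: FL=W FR=W RL=S RR=S
cmd 1: advance +6 → t=12, phase=(3,3,7,7) → FL=S FR=S RL=W RR=W
cmd 2: advance +2 → t=14, phase=(5,5,1,1) → FL=W FR=W RL=S RR=S
cmd 3: advance +5 → t=19, phase=(2,2,6,6) → FL=S FR=S RL=W RR=W
cmd 4: advance +5 → t=24, phase=(7,7,3,3) → FL=W FR=W RL=S RR=S
cmd 5: advance +7 → t=31, phase=(6,6,2,2) → FL=W FR=W RL=S RR=S

after cmd 1 (t=12): FL=S FR=S RL=W RR=W
after cmd 2 (t=14): FL=W FR=W RL=S RR=S
after cmd 3 (t=19): FL=S FR=S RL=W RR=W
after cmd 4 (t=24): FL=W FR=W RL=S RR=S
after cmd 5 (t=31): FL=W FR=W RL=S RR=S


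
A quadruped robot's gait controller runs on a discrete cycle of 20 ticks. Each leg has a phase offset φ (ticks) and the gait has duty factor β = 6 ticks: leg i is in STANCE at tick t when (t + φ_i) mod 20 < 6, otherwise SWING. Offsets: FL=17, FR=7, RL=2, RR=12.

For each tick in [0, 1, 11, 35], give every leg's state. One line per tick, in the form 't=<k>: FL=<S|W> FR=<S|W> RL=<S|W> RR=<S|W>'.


t=0: FL=W FR=W RL=S RR=W
t=1: FL=W FR=W RL=S RR=W
t=11: FL=W FR=W RL=W RR=S
t=35: FL=W FR=S RL=W RR=W

t=0: phase=(17,7,2,12) vs β=6 → FL=W FR=W RL=S RR=W
t=1: phase=(18,8,3,13) vs β=6 → FL=W FR=W RL=S RR=W
t=11: phase=(8,18,13,3) vs β=6 → FL=W FR=W RL=W RR=S
t=35: phase=(12,2,17,7) vs β=6 → FL=W FR=S RL=W RR=W


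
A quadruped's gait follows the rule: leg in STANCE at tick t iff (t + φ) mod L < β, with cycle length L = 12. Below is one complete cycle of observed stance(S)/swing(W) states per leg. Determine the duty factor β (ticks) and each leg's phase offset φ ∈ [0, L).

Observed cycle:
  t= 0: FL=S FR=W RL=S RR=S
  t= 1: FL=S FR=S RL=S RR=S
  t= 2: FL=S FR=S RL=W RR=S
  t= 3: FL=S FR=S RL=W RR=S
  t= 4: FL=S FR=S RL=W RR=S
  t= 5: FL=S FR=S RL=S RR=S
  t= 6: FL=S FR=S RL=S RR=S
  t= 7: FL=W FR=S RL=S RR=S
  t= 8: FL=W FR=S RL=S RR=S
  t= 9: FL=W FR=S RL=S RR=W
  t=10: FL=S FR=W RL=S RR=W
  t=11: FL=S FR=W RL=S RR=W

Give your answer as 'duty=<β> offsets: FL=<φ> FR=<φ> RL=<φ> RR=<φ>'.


duty β = stance ticks per leg = 9
FL: stance ticks = 9; W→S at t=10 → φ=2
FR: stance ticks = 9; W→S at t=1 → φ=11
RL: stance ticks = 9; W→S at t=5 → φ=7
RR: stance ticks = 9; W→S at t=0 → φ=0

duty=9 offsets: FL=2 FR=11 RL=7 RR=0


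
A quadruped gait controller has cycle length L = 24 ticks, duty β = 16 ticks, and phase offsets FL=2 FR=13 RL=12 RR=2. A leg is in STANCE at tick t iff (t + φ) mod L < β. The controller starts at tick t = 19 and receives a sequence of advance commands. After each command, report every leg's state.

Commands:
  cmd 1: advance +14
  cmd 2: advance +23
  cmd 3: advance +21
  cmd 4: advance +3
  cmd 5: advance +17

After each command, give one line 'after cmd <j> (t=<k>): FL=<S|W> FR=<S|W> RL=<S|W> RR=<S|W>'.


start t=19: FL=W FR=S RL=S RR=W
cmd 1: advance +14 → t=33, phase=(11,22,21,11) → FL=S FR=W RL=W RR=S
cmd 2: advance +23 → t=56, phase=(10,21,20,10) → FL=S FR=W RL=W RR=S
cmd 3: advance +21 → t=77, phase=(7,18,17,7) → FL=S FR=W RL=W RR=S
cmd 4: advance +3 → t=80, phase=(10,21,20,10) → FL=S FR=W RL=W RR=S
cmd 5: advance +17 → t=97, phase=(3,14,13,3) → FL=S FR=S RL=S RR=S

after cmd 1 (t=33): FL=S FR=W RL=W RR=S
after cmd 2 (t=56): FL=S FR=W RL=W RR=S
after cmd 3 (t=77): FL=S FR=W RL=W RR=S
after cmd 4 (t=80): FL=S FR=W RL=W RR=S
after cmd 5 (t=97): FL=S FR=S RL=S RR=S


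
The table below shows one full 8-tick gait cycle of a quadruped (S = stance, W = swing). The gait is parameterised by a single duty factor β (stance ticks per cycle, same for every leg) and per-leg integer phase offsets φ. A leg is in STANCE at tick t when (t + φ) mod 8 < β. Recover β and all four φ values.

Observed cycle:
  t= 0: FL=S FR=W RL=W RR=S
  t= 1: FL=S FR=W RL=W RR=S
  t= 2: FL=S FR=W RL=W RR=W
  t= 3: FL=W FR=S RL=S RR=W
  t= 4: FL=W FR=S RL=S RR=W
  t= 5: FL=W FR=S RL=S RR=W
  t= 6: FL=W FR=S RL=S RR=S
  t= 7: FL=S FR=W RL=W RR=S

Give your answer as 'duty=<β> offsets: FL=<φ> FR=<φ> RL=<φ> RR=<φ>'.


duty β = stance ticks per leg = 4
FL: stance ticks = 4; W→S at t=7 → φ=1
FR: stance ticks = 4; W→S at t=3 → φ=5
RL: stance ticks = 4; W→S at t=3 → φ=5
RR: stance ticks = 4; W→S at t=6 → φ=2

duty=4 offsets: FL=1 FR=5 RL=5 RR=2


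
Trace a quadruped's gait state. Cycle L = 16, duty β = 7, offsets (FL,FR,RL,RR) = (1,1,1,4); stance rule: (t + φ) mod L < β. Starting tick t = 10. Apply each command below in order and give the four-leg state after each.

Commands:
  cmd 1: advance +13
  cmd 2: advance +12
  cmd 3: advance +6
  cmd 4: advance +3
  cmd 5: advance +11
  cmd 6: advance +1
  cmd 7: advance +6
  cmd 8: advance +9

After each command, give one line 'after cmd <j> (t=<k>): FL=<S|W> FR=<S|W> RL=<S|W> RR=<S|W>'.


after cmd 1 (t=23): FL=W FR=W RL=W RR=W
after cmd 2 (t=35): FL=S FR=S RL=S RR=W
after cmd 3 (t=41): FL=W FR=W RL=W RR=W
after cmd 4 (t=44): FL=W FR=W RL=W RR=S
after cmd 5 (t=55): FL=W FR=W RL=W RR=W
after cmd 6 (t=56): FL=W FR=W RL=W RR=W
after cmd 7 (t=62): FL=W FR=W RL=W RR=S
after cmd 8 (t=71): FL=W FR=W RL=W RR=W

start t=10: FL=W FR=W RL=W RR=W
cmd 1: advance +13 → t=23, phase=(8,8,8,11) → FL=W FR=W RL=W RR=W
cmd 2: advance +12 → t=35, phase=(4,4,4,7) → FL=S FR=S RL=S RR=W
cmd 3: advance +6 → t=41, phase=(10,10,10,13) → FL=W FR=W RL=W RR=W
cmd 4: advance +3 → t=44, phase=(13,13,13,0) → FL=W FR=W RL=W RR=S
cmd 5: advance +11 → t=55, phase=(8,8,8,11) → FL=W FR=W RL=W RR=W
cmd 6: advance +1 → t=56, phase=(9,9,9,12) → FL=W FR=W RL=W RR=W
cmd 7: advance +6 → t=62, phase=(15,15,15,2) → FL=W FR=W RL=W RR=S
cmd 8: advance +9 → t=71, phase=(8,8,8,11) → FL=W FR=W RL=W RR=W


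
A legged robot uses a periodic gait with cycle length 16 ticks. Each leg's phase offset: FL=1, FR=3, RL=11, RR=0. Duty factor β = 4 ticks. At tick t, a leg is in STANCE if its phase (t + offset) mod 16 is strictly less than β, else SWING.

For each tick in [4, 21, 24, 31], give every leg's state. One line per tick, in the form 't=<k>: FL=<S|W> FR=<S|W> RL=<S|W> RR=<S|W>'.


t=4: phase=(5,7,15,4) vs β=4 → FL=W FR=W RL=W RR=W
t=21: phase=(6,8,0,5) vs β=4 → FL=W FR=W RL=S RR=W
t=24: phase=(9,11,3,8) vs β=4 → FL=W FR=W RL=S RR=W
t=31: phase=(0,2,10,15) vs β=4 → FL=S FR=S RL=W RR=W

t=4: FL=W FR=W RL=W RR=W
t=21: FL=W FR=W RL=S RR=W
t=24: FL=W FR=W RL=S RR=W
t=31: FL=S FR=S RL=W RR=W


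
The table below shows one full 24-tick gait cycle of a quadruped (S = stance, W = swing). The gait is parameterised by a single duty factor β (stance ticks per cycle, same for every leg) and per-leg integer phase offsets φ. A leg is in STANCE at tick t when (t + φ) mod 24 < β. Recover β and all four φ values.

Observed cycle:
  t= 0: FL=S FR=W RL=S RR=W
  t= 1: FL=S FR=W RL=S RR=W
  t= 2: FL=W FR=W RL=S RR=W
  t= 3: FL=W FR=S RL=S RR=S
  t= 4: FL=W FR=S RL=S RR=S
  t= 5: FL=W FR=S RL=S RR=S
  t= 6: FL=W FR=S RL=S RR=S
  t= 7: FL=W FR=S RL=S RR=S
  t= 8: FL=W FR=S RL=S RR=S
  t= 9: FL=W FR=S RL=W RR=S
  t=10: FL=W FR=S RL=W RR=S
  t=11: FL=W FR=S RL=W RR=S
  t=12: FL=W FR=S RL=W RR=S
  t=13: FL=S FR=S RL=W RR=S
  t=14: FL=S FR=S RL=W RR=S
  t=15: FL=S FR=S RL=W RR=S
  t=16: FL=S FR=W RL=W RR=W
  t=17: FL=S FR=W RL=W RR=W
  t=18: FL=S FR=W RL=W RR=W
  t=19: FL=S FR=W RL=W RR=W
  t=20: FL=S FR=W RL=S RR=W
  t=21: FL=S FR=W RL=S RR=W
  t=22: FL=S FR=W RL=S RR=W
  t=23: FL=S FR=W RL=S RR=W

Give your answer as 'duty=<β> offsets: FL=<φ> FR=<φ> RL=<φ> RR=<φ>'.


duty=13 offsets: FL=11 FR=21 RL=4 RR=21

duty β = stance ticks per leg = 13
FL: stance ticks = 13; W→S at t=13 → φ=11
FR: stance ticks = 13; W→S at t=3 → φ=21
RL: stance ticks = 13; W→S at t=20 → φ=4
RR: stance ticks = 13; W→S at t=3 → φ=21


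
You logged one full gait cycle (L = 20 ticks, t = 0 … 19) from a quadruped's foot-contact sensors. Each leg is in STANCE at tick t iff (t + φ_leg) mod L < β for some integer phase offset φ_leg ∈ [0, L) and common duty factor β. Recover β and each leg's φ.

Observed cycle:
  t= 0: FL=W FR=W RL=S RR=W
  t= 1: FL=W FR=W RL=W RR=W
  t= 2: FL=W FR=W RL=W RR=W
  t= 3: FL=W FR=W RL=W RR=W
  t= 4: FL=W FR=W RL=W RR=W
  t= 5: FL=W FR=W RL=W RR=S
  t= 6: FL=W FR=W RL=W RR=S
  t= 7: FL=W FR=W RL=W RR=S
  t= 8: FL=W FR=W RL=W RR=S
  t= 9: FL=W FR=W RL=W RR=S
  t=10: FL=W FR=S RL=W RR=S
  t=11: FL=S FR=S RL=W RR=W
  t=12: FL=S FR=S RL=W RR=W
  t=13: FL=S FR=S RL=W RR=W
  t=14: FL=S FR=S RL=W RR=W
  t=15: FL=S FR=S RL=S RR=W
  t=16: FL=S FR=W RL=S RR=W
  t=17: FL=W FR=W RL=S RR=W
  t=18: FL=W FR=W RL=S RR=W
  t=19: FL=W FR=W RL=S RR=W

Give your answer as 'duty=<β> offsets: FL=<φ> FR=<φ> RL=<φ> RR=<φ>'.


duty=6 offsets: FL=9 FR=10 RL=5 RR=15

duty β = stance ticks per leg = 6
FL: stance ticks = 6; W→S at t=11 → φ=9
FR: stance ticks = 6; W→S at t=10 → φ=10
RL: stance ticks = 6; W→S at t=15 → φ=5
RR: stance ticks = 6; W→S at t=5 → φ=15


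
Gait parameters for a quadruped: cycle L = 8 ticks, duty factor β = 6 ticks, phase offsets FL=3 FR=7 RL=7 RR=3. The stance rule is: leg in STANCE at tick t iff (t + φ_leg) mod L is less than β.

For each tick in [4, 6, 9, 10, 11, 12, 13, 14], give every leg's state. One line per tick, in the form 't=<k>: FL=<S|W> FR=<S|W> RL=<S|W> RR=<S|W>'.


t=4: phase=(7,3,3,7) vs β=6 → FL=W FR=S RL=S RR=W
t=6: phase=(1,5,5,1) vs β=6 → FL=S FR=S RL=S RR=S
t=9: phase=(4,0,0,4) vs β=6 → FL=S FR=S RL=S RR=S
t=10: phase=(5,1,1,5) vs β=6 → FL=S FR=S RL=S RR=S
t=11: phase=(6,2,2,6) vs β=6 → FL=W FR=S RL=S RR=W
t=12: phase=(7,3,3,7) vs β=6 → FL=W FR=S RL=S RR=W
t=13: phase=(0,4,4,0) vs β=6 → FL=S FR=S RL=S RR=S
t=14: phase=(1,5,5,1) vs β=6 → FL=S FR=S RL=S RR=S

t=4: FL=W FR=S RL=S RR=W
t=6: FL=S FR=S RL=S RR=S
t=9: FL=S FR=S RL=S RR=S
t=10: FL=S FR=S RL=S RR=S
t=11: FL=W FR=S RL=S RR=W
t=12: FL=W FR=S RL=S RR=W
t=13: FL=S FR=S RL=S RR=S
t=14: FL=S FR=S RL=S RR=S


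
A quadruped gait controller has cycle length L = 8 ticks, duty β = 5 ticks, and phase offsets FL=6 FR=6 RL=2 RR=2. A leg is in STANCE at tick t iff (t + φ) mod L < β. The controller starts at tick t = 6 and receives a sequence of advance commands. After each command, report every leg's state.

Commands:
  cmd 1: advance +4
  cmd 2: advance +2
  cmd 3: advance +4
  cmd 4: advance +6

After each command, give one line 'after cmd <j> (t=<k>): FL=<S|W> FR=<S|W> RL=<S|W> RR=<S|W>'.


after cmd 1 (t=10): FL=S FR=S RL=S RR=S
after cmd 2 (t=12): FL=S FR=S RL=W RR=W
after cmd 3 (t=16): FL=W FR=W RL=S RR=S
after cmd 4 (t=22): FL=S FR=S RL=S RR=S

start t=6: FL=S FR=S RL=S RR=S
cmd 1: advance +4 → t=10, phase=(0,0,4,4) → FL=S FR=S RL=S RR=S
cmd 2: advance +2 → t=12, phase=(2,2,6,6) → FL=S FR=S RL=W RR=W
cmd 3: advance +4 → t=16, phase=(6,6,2,2) → FL=W FR=W RL=S RR=S
cmd 4: advance +6 → t=22, phase=(4,4,0,0) → FL=S FR=S RL=S RR=S


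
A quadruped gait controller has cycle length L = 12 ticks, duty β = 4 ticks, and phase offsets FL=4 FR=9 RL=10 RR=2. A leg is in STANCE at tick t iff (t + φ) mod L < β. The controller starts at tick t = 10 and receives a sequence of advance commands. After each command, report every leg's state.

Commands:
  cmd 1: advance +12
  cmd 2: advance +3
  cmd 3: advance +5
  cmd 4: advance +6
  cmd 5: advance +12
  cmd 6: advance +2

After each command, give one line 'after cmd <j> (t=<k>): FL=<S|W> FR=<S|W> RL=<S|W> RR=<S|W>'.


after cmd 1 (t=22): FL=S FR=W RL=W RR=S
after cmd 2 (t=25): FL=W FR=W RL=W RR=S
after cmd 3 (t=30): FL=W FR=S RL=W RR=W
after cmd 4 (t=36): FL=W FR=W RL=W RR=S
after cmd 5 (t=48): FL=W FR=W RL=W RR=S
after cmd 6 (t=50): FL=W FR=W RL=S RR=W

start t=10: FL=S FR=W RL=W RR=S
cmd 1: advance +12 → t=22, phase=(2,7,8,0) → FL=S FR=W RL=W RR=S
cmd 2: advance +3 → t=25, phase=(5,10,11,3) → FL=W FR=W RL=W RR=S
cmd 3: advance +5 → t=30, phase=(10,3,4,8) → FL=W FR=S RL=W RR=W
cmd 4: advance +6 → t=36, phase=(4,9,10,2) → FL=W FR=W RL=W RR=S
cmd 5: advance +12 → t=48, phase=(4,9,10,2) → FL=W FR=W RL=W RR=S
cmd 6: advance +2 → t=50, phase=(6,11,0,4) → FL=W FR=W RL=S RR=W


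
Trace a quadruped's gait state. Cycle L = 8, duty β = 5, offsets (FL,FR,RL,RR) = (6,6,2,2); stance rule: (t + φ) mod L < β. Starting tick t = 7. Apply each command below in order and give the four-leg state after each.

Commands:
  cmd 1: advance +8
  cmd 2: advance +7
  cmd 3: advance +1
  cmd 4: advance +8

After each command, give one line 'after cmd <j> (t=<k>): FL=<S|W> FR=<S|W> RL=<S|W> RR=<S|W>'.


start t=7: FL=W FR=W RL=S RR=S
cmd 1: advance +8 → t=15, phase=(5,5,1,1) → FL=W FR=W RL=S RR=S
cmd 2: advance +7 → t=22, phase=(4,4,0,0) → FL=S FR=S RL=S RR=S
cmd 3: advance +1 → t=23, phase=(5,5,1,1) → FL=W FR=W RL=S RR=S
cmd 4: advance +8 → t=31, phase=(5,5,1,1) → FL=W FR=W RL=S RR=S

after cmd 1 (t=15): FL=W FR=W RL=S RR=S
after cmd 2 (t=22): FL=S FR=S RL=S RR=S
after cmd 3 (t=23): FL=W FR=W RL=S RR=S
after cmd 4 (t=31): FL=W FR=W RL=S RR=S


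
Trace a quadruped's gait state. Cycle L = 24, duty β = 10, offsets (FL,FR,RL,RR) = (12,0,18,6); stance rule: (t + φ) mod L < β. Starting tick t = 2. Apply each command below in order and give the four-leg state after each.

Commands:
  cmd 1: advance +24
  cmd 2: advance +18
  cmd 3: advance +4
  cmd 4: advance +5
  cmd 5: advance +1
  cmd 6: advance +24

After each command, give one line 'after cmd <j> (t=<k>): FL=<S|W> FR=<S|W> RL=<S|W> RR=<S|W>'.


after cmd 1 (t=26): FL=W FR=S RL=W RR=S
after cmd 2 (t=44): FL=S FR=W RL=W RR=S
after cmd 3 (t=48): FL=W FR=S RL=W RR=S
after cmd 4 (t=53): FL=W FR=S RL=W RR=W
after cmd 5 (t=54): FL=W FR=S RL=S RR=W
after cmd 6 (t=78): FL=W FR=S RL=S RR=W

start t=2: FL=W FR=S RL=W RR=S
cmd 1: advance +24 → t=26, phase=(14,2,20,8) → FL=W FR=S RL=W RR=S
cmd 2: advance +18 → t=44, phase=(8,20,14,2) → FL=S FR=W RL=W RR=S
cmd 3: advance +4 → t=48, phase=(12,0,18,6) → FL=W FR=S RL=W RR=S
cmd 4: advance +5 → t=53, phase=(17,5,23,11) → FL=W FR=S RL=W RR=W
cmd 5: advance +1 → t=54, phase=(18,6,0,12) → FL=W FR=S RL=S RR=W
cmd 6: advance +24 → t=78, phase=(18,6,0,12) → FL=W FR=S RL=S RR=W


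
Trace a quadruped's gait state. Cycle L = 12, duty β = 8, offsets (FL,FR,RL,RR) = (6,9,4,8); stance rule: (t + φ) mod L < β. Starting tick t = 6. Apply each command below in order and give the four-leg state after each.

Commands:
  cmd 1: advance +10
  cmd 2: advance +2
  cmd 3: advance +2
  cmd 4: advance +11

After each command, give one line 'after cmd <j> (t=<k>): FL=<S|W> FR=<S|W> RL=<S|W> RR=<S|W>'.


after cmd 1 (t=16): FL=W FR=S RL=W RR=S
after cmd 2 (t=18): FL=S FR=S RL=W RR=S
after cmd 3 (t=20): FL=S FR=S RL=S RR=S
after cmd 4 (t=31): FL=S FR=S RL=W RR=S

start t=6: FL=S FR=S RL=W RR=S
cmd 1: advance +10 → t=16, phase=(10,1,8,0) → FL=W FR=S RL=W RR=S
cmd 2: advance +2 → t=18, phase=(0,3,10,2) → FL=S FR=S RL=W RR=S
cmd 3: advance +2 → t=20, phase=(2,5,0,4) → FL=S FR=S RL=S RR=S
cmd 4: advance +11 → t=31, phase=(1,4,11,3) → FL=S FR=S RL=W RR=S


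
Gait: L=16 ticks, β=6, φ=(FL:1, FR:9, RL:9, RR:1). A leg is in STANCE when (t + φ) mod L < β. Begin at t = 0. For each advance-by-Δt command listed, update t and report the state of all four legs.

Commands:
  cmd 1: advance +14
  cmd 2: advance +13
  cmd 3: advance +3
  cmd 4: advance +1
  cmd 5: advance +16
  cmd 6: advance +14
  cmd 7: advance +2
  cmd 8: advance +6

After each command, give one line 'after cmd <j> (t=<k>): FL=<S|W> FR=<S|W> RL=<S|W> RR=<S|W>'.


start t=0: FL=S FR=W RL=W RR=S
cmd 1: advance +14 → t=14, phase=(15,7,7,15) → FL=W FR=W RL=W RR=W
cmd 2: advance +13 → t=27, phase=(12,4,4,12) → FL=W FR=S RL=S RR=W
cmd 3: advance +3 → t=30, phase=(15,7,7,15) → FL=W FR=W RL=W RR=W
cmd 4: advance +1 → t=31, phase=(0,8,8,0) → FL=S FR=W RL=W RR=S
cmd 5: advance +16 → t=47, phase=(0,8,8,0) → FL=S FR=W RL=W RR=S
cmd 6: advance +14 → t=61, phase=(14,6,6,14) → FL=W FR=W RL=W RR=W
cmd 7: advance +2 → t=63, phase=(0,8,8,0) → FL=S FR=W RL=W RR=S
cmd 8: advance +6 → t=69, phase=(6,14,14,6) → FL=W FR=W RL=W RR=W

after cmd 1 (t=14): FL=W FR=W RL=W RR=W
after cmd 2 (t=27): FL=W FR=S RL=S RR=W
after cmd 3 (t=30): FL=W FR=W RL=W RR=W
after cmd 4 (t=31): FL=S FR=W RL=W RR=S
after cmd 5 (t=47): FL=S FR=W RL=W RR=S
after cmd 6 (t=61): FL=W FR=W RL=W RR=W
after cmd 7 (t=63): FL=S FR=W RL=W RR=S
after cmd 8 (t=69): FL=W FR=W RL=W RR=W


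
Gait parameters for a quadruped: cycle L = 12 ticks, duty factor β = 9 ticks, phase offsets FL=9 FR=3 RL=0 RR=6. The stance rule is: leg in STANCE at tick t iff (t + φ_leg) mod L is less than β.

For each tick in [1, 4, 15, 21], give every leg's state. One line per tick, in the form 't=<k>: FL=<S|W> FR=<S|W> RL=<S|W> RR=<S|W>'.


t=1: FL=W FR=S RL=S RR=S
t=4: FL=S FR=S RL=S RR=W
t=15: FL=S FR=S RL=S RR=W
t=21: FL=S FR=S RL=W RR=S

t=1: phase=(10,4,1,7) vs β=9 → FL=W FR=S RL=S RR=S
t=4: phase=(1,7,4,10) vs β=9 → FL=S FR=S RL=S RR=W
t=15: phase=(0,6,3,9) vs β=9 → FL=S FR=S RL=S RR=W
t=21: phase=(6,0,9,3) vs β=9 → FL=S FR=S RL=W RR=S


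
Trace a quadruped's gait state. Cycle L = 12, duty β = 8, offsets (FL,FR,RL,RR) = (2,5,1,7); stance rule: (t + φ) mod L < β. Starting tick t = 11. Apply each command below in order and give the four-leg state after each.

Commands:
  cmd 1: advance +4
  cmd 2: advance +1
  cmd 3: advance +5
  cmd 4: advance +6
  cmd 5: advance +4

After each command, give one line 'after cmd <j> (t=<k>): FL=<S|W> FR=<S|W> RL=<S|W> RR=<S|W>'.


start t=11: FL=S FR=S RL=S RR=S
cmd 1: advance +4 → t=15, phase=(5,8,4,10) → FL=S FR=W RL=S RR=W
cmd 2: advance +1 → t=16, phase=(6,9,5,11) → FL=S FR=W RL=S RR=W
cmd 3: advance +5 → t=21, phase=(11,2,10,4) → FL=W FR=S RL=W RR=S
cmd 4: advance +6 → t=27, phase=(5,8,4,10) → FL=S FR=W RL=S RR=W
cmd 5: advance +4 → t=31, phase=(9,0,8,2) → FL=W FR=S RL=W RR=S

after cmd 1 (t=15): FL=S FR=W RL=S RR=W
after cmd 2 (t=16): FL=S FR=W RL=S RR=W
after cmd 3 (t=21): FL=W FR=S RL=W RR=S
after cmd 4 (t=27): FL=S FR=W RL=S RR=W
after cmd 5 (t=31): FL=W FR=S RL=W RR=S


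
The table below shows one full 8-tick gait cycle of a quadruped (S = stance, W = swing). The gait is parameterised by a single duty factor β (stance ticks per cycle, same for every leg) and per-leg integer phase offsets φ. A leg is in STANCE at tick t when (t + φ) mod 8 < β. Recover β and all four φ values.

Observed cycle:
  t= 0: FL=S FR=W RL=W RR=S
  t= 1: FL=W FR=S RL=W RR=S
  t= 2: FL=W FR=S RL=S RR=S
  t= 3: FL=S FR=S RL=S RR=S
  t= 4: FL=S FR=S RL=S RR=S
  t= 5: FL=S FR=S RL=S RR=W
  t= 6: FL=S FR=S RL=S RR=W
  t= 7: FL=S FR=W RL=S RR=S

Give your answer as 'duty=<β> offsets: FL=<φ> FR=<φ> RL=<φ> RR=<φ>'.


duty=6 offsets: FL=5 FR=7 RL=6 RR=1

duty β = stance ticks per leg = 6
FL: stance ticks = 6; W→S at t=3 → φ=5
FR: stance ticks = 6; W→S at t=1 → φ=7
RL: stance ticks = 6; W→S at t=2 → φ=6
RR: stance ticks = 6; W→S at t=7 → φ=1


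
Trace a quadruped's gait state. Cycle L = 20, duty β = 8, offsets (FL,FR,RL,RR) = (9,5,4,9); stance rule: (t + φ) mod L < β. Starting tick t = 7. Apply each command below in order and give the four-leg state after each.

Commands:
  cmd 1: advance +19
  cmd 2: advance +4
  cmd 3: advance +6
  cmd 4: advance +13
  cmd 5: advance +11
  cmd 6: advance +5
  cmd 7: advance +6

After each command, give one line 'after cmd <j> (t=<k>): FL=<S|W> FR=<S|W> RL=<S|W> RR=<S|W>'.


start t=7: FL=W FR=W RL=W RR=W
cmd 1: advance +19 → t=26, phase=(15,11,10,15) → FL=W FR=W RL=W RR=W
cmd 2: advance +4 → t=30, phase=(19,15,14,19) → FL=W FR=W RL=W RR=W
cmd 3: advance +6 → t=36, phase=(5,1,0,5) → FL=S FR=S RL=S RR=S
cmd 4: advance +13 → t=49, phase=(18,14,13,18) → FL=W FR=W RL=W RR=W
cmd 5: advance +11 → t=60, phase=(9,5,4,9) → FL=W FR=S RL=S RR=W
cmd 6: advance +5 → t=65, phase=(14,10,9,14) → FL=W FR=W RL=W RR=W
cmd 7: advance +6 → t=71, phase=(0,16,15,0) → FL=S FR=W RL=W RR=S

after cmd 1 (t=26): FL=W FR=W RL=W RR=W
after cmd 2 (t=30): FL=W FR=W RL=W RR=W
after cmd 3 (t=36): FL=S FR=S RL=S RR=S
after cmd 4 (t=49): FL=W FR=W RL=W RR=W
after cmd 5 (t=60): FL=W FR=S RL=S RR=W
after cmd 6 (t=65): FL=W FR=W RL=W RR=W
after cmd 7 (t=71): FL=S FR=W RL=W RR=S


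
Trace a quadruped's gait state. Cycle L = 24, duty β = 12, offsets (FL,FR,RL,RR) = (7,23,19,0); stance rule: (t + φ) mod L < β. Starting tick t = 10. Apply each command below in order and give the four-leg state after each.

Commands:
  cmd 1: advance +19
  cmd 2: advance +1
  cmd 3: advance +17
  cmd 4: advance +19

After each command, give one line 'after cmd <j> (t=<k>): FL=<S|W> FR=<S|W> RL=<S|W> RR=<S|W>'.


start t=10: FL=W FR=S RL=S RR=S
cmd 1: advance +19 → t=29, phase=(12,4,0,5) → FL=W FR=S RL=S RR=S
cmd 2: advance +1 → t=30, phase=(13,5,1,6) → FL=W FR=S RL=S RR=S
cmd 3: advance +17 → t=47, phase=(6,22,18,23) → FL=S FR=W RL=W RR=W
cmd 4: advance +19 → t=66, phase=(1,17,13,18) → FL=S FR=W RL=W RR=W

after cmd 1 (t=29): FL=W FR=S RL=S RR=S
after cmd 2 (t=30): FL=W FR=S RL=S RR=S
after cmd 3 (t=47): FL=S FR=W RL=W RR=W
after cmd 4 (t=66): FL=S FR=W RL=W RR=W


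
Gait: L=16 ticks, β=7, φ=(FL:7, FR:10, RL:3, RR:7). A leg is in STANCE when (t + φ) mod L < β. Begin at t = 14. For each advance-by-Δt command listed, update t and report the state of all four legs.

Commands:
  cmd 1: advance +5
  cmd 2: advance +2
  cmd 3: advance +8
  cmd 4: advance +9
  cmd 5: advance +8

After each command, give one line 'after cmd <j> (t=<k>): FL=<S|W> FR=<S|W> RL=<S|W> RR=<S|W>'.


start t=14: FL=S FR=W RL=S RR=S
cmd 1: advance +5 → t=19, phase=(10,13,6,10) → FL=W FR=W RL=S RR=W
cmd 2: advance +2 → t=21, phase=(12,15,8,12) → FL=W FR=W RL=W RR=W
cmd 3: advance +8 → t=29, phase=(4,7,0,4) → FL=S FR=W RL=S RR=S
cmd 4: advance +9 → t=38, phase=(13,0,9,13) → FL=W FR=S RL=W RR=W
cmd 5: advance +8 → t=46, phase=(5,8,1,5) → FL=S FR=W RL=S RR=S

after cmd 1 (t=19): FL=W FR=W RL=S RR=W
after cmd 2 (t=21): FL=W FR=W RL=W RR=W
after cmd 3 (t=29): FL=S FR=W RL=S RR=S
after cmd 4 (t=38): FL=W FR=S RL=W RR=W
after cmd 5 (t=46): FL=S FR=W RL=S RR=S


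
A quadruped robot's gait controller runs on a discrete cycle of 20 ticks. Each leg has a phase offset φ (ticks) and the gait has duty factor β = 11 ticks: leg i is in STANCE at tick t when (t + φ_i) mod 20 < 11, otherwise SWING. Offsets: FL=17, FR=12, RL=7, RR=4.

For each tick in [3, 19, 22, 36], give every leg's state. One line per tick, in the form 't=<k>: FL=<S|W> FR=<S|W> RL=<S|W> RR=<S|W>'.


t=3: FL=S FR=W RL=S RR=S
t=19: FL=W FR=W RL=S RR=S
t=22: FL=W FR=W RL=S RR=S
t=36: FL=W FR=S RL=S RR=S

t=3: phase=(0,15,10,7) vs β=11 → FL=S FR=W RL=S RR=S
t=19: phase=(16,11,6,3) vs β=11 → FL=W FR=W RL=S RR=S
t=22: phase=(19,14,9,6) vs β=11 → FL=W FR=W RL=S RR=S
t=36: phase=(13,8,3,0) vs β=11 → FL=W FR=S RL=S RR=S


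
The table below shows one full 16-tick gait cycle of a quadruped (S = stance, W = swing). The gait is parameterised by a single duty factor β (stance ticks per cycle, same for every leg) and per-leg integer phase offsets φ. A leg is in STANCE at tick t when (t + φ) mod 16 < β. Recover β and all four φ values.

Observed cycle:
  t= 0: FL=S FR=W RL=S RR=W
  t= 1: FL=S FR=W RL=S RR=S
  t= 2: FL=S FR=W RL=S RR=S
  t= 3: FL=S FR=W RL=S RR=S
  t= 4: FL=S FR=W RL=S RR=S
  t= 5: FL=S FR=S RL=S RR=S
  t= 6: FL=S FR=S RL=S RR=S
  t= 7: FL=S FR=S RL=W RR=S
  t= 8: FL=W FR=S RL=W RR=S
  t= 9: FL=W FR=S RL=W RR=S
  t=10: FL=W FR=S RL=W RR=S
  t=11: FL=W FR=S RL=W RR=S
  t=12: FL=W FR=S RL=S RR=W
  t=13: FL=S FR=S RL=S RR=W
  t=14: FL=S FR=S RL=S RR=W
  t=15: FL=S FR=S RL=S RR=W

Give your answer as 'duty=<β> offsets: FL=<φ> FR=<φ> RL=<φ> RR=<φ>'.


duty β = stance ticks per leg = 11
FL: stance ticks = 11; W→S at t=13 → φ=3
FR: stance ticks = 11; W→S at t=5 → φ=11
RL: stance ticks = 11; W→S at t=12 → φ=4
RR: stance ticks = 11; W→S at t=1 → φ=15

duty=11 offsets: FL=3 FR=11 RL=4 RR=15


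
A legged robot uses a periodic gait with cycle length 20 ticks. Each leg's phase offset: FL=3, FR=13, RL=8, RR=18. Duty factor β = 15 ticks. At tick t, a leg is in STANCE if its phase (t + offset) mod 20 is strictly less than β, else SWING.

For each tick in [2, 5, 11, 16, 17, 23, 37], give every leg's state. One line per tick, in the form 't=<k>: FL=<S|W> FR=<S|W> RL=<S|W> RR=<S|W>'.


t=2: phase=(5,15,10,0) vs β=15 → FL=S FR=W RL=S RR=S
t=5: phase=(8,18,13,3) vs β=15 → FL=S FR=W RL=S RR=S
t=11: phase=(14,4,19,9) vs β=15 → FL=S FR=S RL=W RR=S
t=16: phase=(19,9,4,14) vs β=15 → FL=W FR=S RL=S RR=S
t=17: phase=(0,10,5,15) vs β=15 → FL=S FR=S RL=S RR=W
t=23: phase=(6,16,11,1) vs β=15 → FL=S FR=W RL=S RR=S
t=37: phase=(0,10,5,15) vs β=15 → FL=S FR=S RL=S RR=W

t=2: FL=S FR=W RL=S RR=S
t=5: FL=S FR=W RL=S RR=S
t=11: FL=S FR=S RL=W RR=S
t=16: FL=W FR=S RL=S RR=S
t=17: FL=S FR=S RL=S RR=W
t=23: FL=S FR=W RL=S RR=S
t=37: FL=S FR=S RL=S RR=W


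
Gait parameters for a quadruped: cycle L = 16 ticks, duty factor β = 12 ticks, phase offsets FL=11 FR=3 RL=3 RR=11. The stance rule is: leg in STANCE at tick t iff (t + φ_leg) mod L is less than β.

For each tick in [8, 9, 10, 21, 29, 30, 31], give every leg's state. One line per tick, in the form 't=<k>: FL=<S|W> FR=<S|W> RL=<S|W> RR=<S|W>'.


t=8: FL=S FR=S RL=S RR=S
t=9: FL=S FR=W RL=W RR=S
t=10: FL=S FR=W RL=W RR=S
t=21: FL=S FR=S RL=S RR=S
t=29: FL=S FR=S RL=S RR=S
t=30: FL=S FR=S RL=S RR=S
t=31: FL=S FR=S RL=S RR=S

t=8: phase=(3,11,11,3) vs β=12 → FL=S FR=S RL=S RR=S
t=9: phase=(4,12,12,4) vs β=12 → FL=S FR=W RL=W RR=S
t=10: phase=(5,13,13,5) vs β=12 → FL=S FR=W RL=W RR=S
t=21: phase=(0,8,8,0) vs β=12 → FL=S FR=S RL=S RR=S
t=29: phase=(8,0,0,8) vs β=12 → FL=S FR=S RL=S RR=S
t=30: phase=(9,1,1,9) vs β=12 → FL=S FR=S RL=S RR=S
t=31: phase=(10,2,2,10) vs β=12 → FL=S FR=S RL=S RR=S


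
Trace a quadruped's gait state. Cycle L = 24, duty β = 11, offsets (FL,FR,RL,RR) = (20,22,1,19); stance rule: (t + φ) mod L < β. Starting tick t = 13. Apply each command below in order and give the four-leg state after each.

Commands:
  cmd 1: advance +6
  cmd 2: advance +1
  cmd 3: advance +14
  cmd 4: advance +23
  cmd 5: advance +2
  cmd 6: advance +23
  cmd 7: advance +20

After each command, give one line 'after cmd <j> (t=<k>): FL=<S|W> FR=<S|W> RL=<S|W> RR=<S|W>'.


after cmd 1 (t=19): FL=W FR=W RL=W RR=W
after cmd 2 (t=20): FL=W FR=W RL=W RR=W
after cmd 3 (t=34): FL=S FR=S RL=W RR=S
after cmd 4 (t=57): FL=S FR=S RL=S RR=S
after cmd 5 (t=59): FL=S FR=S RL=W RR=S
after cmd 6 (t=82): FL=S FR=S RL=W RR=S
after cmd 7 (t=102): FL=S FR=S RL=S RR=S

start t=13: FL=S FR=W RL=W RR=S
cmd 1: advance +6 → t=19, phase=(15,17,20,14) → FL=W FR=W RL=W RR=W
cmd 2: advance +1 → t=20, phase=(16,18,21,15) → FL=W FR=W RL=W RR=W
cmd 3: advance +14 → t=34, phase=(6,8,11,5) → FL=S FR=S RL=W RR=S
cmd 4: advance +23 → t=57, phase=(5,7,10,4) → FL=S FR=S RL=S RR=S
cmd 5: advance +2 → t=59, phase=(7,9,12,6) → FL=S FR=S RL=W RR=S
cmd 6: advance +23 → t=82, phase=(6,8,11,5) → FL=S FR=S RL=W RR=S
cmd 7: advance +20 → t=102, phase=(2,4,7,1) → FL=S FR=S RL=S RR=S


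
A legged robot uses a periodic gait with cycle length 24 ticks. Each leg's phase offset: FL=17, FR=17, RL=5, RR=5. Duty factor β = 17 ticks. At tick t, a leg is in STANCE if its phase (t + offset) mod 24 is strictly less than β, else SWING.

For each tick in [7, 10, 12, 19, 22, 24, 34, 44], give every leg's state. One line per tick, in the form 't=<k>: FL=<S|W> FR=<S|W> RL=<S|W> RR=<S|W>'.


t=7: FL=S FR=S RL=S RR=S
t=10: FL=S FR=S RL=S RR=S
t=12: FL=S FR=S RL=W RR=W
t=19: FL=S FR=S RL=S RR=S
t=22: FL=S FR=S RL=S RR=S
t=24: FL=W FR=W RL=S RR=S
t=34: FL=S FR=S RL=S RR=S
t=44: FL=S FR=S RL=S RR=S

t=7: phase=(0,0,12,12) vs β=17 → FL=S FR=S RL=S RR=S
t=10: phase=(3,3,15,15) vs β=17 → FL=S FR=S RL=S RR=S
t=12: phase=(5,5,17,17) vs β=17 → FL=S FR=S RL=W RR=W
t=19: phase=(12,12,0,0) vs β=17 → FL=S FR=S RL=S RR=S
t=22: phase=(15,15,3,3) vs β=17 → FL=S FR=S RL=S RR=S
t=24: phase=(17,17,5,5) vs β=17 → FL=W FR=W RL=S RR=S
t=34: phase=(3,3,15,15) vs β=17 → FL=S FR=S RL=S RR=S
t=44: phase=(13,13,1,1) vs β=17 → FL=S FR=S RL=S RR=S


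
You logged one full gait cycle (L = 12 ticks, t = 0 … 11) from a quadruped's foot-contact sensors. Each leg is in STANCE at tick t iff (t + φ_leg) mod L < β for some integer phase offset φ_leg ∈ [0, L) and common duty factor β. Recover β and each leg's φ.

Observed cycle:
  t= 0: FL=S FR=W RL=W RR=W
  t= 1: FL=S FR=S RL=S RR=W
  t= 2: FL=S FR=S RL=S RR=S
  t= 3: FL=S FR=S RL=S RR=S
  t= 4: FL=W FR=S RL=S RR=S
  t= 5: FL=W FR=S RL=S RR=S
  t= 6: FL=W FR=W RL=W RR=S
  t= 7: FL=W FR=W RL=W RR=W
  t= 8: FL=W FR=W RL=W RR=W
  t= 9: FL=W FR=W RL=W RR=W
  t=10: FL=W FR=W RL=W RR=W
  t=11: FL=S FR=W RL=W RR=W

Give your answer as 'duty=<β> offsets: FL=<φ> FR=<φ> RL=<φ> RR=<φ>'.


duty=5 offsets: FL=1 FR=11 RL=11 RR=10

duty β = stance ticks per leg = 5
FL: stance ticks = 5; W→S at t=11 → φ=1
FR: stance ticks = 5; W→S at t=1 → φ=11
RL: stance ticks = 5; W→S at t=1 → φ=11
RR: stance ticks = 5; W→S at t=2 → φ=10
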